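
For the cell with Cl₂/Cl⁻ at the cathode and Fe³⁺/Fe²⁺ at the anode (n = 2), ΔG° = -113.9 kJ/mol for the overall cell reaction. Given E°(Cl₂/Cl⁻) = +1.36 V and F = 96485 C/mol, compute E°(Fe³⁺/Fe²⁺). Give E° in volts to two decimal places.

+0.77 V

E°cell = −ΔG°/(nF) = −(-113.9×10³)/((2)(96485)) = +0.590 V.
Since Cl₂/Cl⁻ is the cathode and Fe³⁺/Fe²⁺ the anode, E°cell = E°(Cl₂/Cl⁻) − E°(Fe³⁺/Fe²⁺).
So E°(Fe³⁺/Fe²⁺) = E°(Cl₂/Cl⁻) − E°cell = (+1.36) − (+0.590) = +0.77 V.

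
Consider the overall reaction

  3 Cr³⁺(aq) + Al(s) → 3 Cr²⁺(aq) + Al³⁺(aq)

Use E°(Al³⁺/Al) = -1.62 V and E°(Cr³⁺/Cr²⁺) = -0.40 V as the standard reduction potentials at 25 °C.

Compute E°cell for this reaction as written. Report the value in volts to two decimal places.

+1.22 V

The Cr³⁺/Cr²⁺ couple has the higher reduction potential, so it is the cathode; Al³⁺/Al is oxidised at the anode.
E°cell = E°(cathode) − E°(anode) = (-0.40) − (-1.62) = +1.22 V.
Since E°cell > 0, the reaction is spontaneous under standard conditions.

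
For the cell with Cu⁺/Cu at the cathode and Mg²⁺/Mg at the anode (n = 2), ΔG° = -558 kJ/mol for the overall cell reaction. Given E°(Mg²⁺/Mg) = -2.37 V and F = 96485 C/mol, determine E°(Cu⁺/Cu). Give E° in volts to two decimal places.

E°cell = −ΔG°/(nF) = −(-558×10³)/((2)(96485)) = +2.892 V.
Since Cu⁺/Cu is the cathode and Mg²⁺/Mg the anode, E°cell = E°(Cu⁺/Cu) − E°(Mg²⁺/Mg).
So E°(Cu⁺/Cu) = E°cell + E°(Mg²⁺/Mg) = +2.892 + (-2.37) = +0.52 V.

+0.52 V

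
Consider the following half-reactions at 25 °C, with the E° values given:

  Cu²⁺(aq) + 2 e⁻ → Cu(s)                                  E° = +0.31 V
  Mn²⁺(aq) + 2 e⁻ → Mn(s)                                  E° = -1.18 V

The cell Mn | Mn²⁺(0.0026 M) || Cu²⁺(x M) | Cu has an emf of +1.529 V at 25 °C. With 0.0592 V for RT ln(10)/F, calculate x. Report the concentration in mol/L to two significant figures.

Cu²⁺/Cu is the cathode, Mn²⁺/Mn the anode: E°cell = +1.49 V, n = 2.
Overall reaction: Cu²⁺(aq) + Mn(s) → Cu(s) + Mn²⁺(aq); Q = [Mn²⁺]^1/[Cu²⁺]^1.
From E = E° − (0.0592/n) log Q: log Q = (E° − E)·n/0.0592 = (+1.49 − (+1.529))·2/0.0592 = -1.3176.
So 1·log[Cu²⁺] = 1·log(0.0026) − log Q = -2.5850 − (-1.3176) = -1.2674; [Cu²⁺] = 10^(-1.2674) ≈ 0.054 M.

0.054 M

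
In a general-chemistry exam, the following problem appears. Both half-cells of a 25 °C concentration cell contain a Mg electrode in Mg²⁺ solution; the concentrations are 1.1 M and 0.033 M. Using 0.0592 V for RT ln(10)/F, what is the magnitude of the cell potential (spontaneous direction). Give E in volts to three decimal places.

For a concentration cell E°cell = 0. The 1.1 M side is the cathode (reduction is favoured where [Mg²⁺] is higher).
With n = 2, E = −(0.0592/2) log([Mg²⁺]ₐₙ/[Mg²⁺]꜀ₐₜ) = −(0.0592/2) log(0.033/1.1) = −(0.0592/2)(-1.523) = +0.045 V.

+0.045 V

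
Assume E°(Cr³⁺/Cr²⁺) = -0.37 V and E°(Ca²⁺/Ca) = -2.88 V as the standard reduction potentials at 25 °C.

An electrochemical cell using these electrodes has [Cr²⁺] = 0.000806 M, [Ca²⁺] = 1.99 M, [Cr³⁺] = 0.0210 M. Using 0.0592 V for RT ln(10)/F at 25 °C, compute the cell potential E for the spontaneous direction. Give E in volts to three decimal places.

Cr³⁺/Cr²⁺ is the cathode (higher E°), Ca²⁺/Ca the anode: E°cell = -0.37 − (-2.88) = +2.51 V, n = 2.
Overall: 2 Cr³⁺(aq) + Ca(s) → 2 Cr²⁺(aq) + Ca²⁺(aq)
Q = [Cr²⁺]^2·[Ca²⁺] / ([Cr³⁺]^2); log Q = -2.533.
E = E° − (0.0592/n) log Q = +2.51 − (0.0592/2)(-2.533) = +2.585 V.

+2.585 V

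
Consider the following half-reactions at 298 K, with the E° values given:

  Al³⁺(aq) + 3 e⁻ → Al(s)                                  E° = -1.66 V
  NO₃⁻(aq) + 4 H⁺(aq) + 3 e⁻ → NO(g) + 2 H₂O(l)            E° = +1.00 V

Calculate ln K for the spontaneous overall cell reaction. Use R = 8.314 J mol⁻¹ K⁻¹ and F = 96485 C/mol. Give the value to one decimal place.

310.8

Cathode: NO₃⁻/NO; anode: Al³⁺/Al. E°cell = (+1.00) − (-1.66) = +2.66 V, with n = 3.
ΔG° = −nFE° = −RT ln K, so ln K = nFE°/(RT) = (3)(96485)(+2.66) / ((8.314)(298)) = 310.768.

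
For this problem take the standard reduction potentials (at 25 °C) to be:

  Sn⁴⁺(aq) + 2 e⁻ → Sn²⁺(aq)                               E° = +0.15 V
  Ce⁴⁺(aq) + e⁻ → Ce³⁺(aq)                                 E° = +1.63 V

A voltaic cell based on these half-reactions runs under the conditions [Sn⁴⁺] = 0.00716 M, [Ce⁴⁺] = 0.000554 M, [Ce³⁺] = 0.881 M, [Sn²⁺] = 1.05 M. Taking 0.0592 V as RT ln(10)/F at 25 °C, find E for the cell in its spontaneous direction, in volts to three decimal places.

+1.355 V

Ce⁴⁺/Ce³⁺ is the cathode (higher E°), Sn⁴⁺/Sn²⁺ the anode: E°cell = +1.63 − (+0.15) = +1.48 V, n = 2.
Overall: 2 Ce⁴⁺(aq) + Sn²⁺(aq) → 2 Ce³⁺(aq) + Sn⁴⁺(aq)
Q = [Ce³⁺]^2·[Sn⁴⁺] / ([Ce⁴⁺]^2·[Sn²⁺]); log Q = 4.237.
E = E° − (0.0592/n) log Q = +1.48 − (0.0592/2)(4.237) = +1.355 V.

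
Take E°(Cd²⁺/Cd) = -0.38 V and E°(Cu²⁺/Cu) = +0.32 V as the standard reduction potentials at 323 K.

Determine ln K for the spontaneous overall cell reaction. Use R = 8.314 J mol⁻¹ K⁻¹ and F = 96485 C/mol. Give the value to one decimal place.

Cathode: Cu²⁺/Cu; anode: Cd²⁺/Cd. E°cell = (+0.32) − (-0.38) = +0.70 V, with n = 2.
ΔG° = −nFE° = −RT ln K, so ln K = nFE°/(RT) = (2)(96485)(+0.70) / ((8.314)(323)) = 50.301.

50.3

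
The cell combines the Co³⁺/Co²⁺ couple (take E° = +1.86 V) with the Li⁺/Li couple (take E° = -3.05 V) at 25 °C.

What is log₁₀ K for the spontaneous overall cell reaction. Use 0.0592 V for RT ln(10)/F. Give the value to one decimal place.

82.9

Cathode: Co³⁺/Co²⁺; anode: Li⁺/Li. E°cell = +4.91 V, n = 1.
log K = nE°cell / 0.0592 = (1)(+4.91) / 0.0592 = 82.9.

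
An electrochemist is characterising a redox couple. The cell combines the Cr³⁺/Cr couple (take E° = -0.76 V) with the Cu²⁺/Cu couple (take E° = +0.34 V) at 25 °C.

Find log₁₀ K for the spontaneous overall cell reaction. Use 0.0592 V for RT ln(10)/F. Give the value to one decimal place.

111.5

Cathode: Cu²⁺/Cu; anode: Cr³⁺/Cr. E°cell = +1.10 V, n = 6.
log K = nE°cell / 0.0592 = (6)(+1.10) / 0.0592 = 111.5.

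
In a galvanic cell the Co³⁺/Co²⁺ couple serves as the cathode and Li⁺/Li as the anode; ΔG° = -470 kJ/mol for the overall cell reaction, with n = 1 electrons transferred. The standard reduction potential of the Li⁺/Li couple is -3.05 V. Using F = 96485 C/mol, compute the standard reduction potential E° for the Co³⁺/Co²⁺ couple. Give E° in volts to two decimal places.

+1.82 V

E°cell = −ΔG°/(nF) = −(-470×10³)/((1)(96485)) = +4.871 V.
Since Co³⁺/Co²⁺ is the cathode and Li⁺/Li the anode, E°cell = E°(Co³⁺/Co²⁺) − E°(Li⁺/Li).
So E°(Co³⁺/Co²⁺) = E°cell + E°(Li⁺/Li) = +4.871 + (-3.05) = +1.82 V.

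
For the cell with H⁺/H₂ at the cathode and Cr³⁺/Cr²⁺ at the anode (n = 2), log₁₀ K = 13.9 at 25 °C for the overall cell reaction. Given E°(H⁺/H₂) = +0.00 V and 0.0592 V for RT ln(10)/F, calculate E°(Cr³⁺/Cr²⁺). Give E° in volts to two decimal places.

-0.41 V

E°cell = (0.0592/n)·log K = (0.0592/2)(13.9) = +0.411 V.
Since H⁺/H₂ is the cathode and Cr³⁺/Cr²⁺ the anode, E°cell = E°(H⁺/H₂) − E°(Cr³⁺/Cr²⁺).
So E°(Cr³⁺/Cr²⁺) = E°(H⁺/H₂) − E°cell = (+0.00) − (+0.411) = -0.41 V.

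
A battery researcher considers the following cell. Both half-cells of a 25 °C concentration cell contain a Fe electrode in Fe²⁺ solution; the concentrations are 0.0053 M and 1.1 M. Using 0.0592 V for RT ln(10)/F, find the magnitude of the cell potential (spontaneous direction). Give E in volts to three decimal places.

For a concentration cell E°cell = 0. The 1.1 M side is the cathode (reduction is favoured where [Fe²⁺] is higher).
With n = 2, E = −(0.0592/2) log([Fe²⁺]ₐₙ/[Fe²⁺]꜀ₐₜ) = −(0.0592/2) log(0.0053/1.1) = −(0.0592/2)(-2.317) = +0.069 V.

+0.069 V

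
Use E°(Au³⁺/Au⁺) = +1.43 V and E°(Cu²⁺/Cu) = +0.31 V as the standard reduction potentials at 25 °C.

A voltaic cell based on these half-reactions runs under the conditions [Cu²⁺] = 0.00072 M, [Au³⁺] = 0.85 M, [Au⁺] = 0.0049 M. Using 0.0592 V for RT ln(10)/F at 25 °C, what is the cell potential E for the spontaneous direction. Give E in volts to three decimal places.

+1.279 V

Au³⁺/Au⁺ is the cathode (higher E°), Cu²⁺/Cu the anode: E°cell = +1.43 − (+0.31) = +1.12 V, n = 2.
Overall: Au³⁺(aq) + Cu(s) → Au⁺(aq) + Cu²⁺(aq)
Q = [Au⁺]·[Cu²⁺] / ([Au³⁺]); log Q = -5.382.
E = E° − (0.0592/n) log Q = +1.12 − (0.0592/2)(-5.382) = +1.279 V.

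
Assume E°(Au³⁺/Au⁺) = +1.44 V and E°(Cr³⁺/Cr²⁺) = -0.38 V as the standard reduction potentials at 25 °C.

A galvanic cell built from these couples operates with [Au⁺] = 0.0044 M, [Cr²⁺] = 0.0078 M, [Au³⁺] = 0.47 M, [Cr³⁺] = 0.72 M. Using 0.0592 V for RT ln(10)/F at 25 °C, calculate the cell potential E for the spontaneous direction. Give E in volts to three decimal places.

+1.764 V

Au³⁺/Au⁺ is the cathode (higher E°), Cr³⁺/Cr²⁺ the anode: E°cell = +1.44 − (-0.38) = +1.82 V, n = 2.
Overall: Au³⁺(aq) + 2 Cr²⁺(aq) → Au⁺(aq) + 2 Cr³⁺(aq)
Q = [Au⁺]·[Cr³⁺]^2 / ([Au³⁺]·[Cr²⁺]^2); log Q = 1.902.
E = E° − (0.0592/n) log Q = +1.82 − (0.0592/2)(1.902) = +1.764 V.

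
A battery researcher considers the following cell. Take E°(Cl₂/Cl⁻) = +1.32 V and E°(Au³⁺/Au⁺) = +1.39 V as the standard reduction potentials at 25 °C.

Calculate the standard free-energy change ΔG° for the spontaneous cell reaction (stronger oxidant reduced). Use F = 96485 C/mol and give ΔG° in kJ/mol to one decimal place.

Au³⁺/Au⁺ (E° = +1.39 V) is the cathode; Cl₂/Cl⁻ (E° = +1.32 V) is the anode, so E°cell = +0.07 V.
Balancing electrons gives n = 2 (lcm of 2 and 2).
ΔG° = −nFE° = −(2)(96485)(+0.07) = -13,508 J = -13.5 kJ/mol.

-13.5 kJ/mol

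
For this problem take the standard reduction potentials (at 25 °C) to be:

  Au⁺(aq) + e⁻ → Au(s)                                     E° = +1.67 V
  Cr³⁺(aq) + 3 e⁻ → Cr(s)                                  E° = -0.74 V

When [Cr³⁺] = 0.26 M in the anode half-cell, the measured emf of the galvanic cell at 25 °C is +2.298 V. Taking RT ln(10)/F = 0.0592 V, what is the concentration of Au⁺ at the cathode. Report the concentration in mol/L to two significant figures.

0.0082 M

Au⁺/Au is the cathode, Cr³⁺/Cr the anode: E°cell = +2.41 V, n = 3.
Overall reaction: 3 Au⁺(aq) + Cr(s) → 3 Au(s) + Cr³⁺(aq); Q = [Cr³⁺]^1/[Au⁺]^3.
From E = E° − (0.0592/n) log Q: log Q = (E° − E)·n/0.0592 = (+2.41 − (+2.298))·3/0.0592 = 5.6757.
So 3·log[Au⁺] = 1·log(0.26) − log Q = -0.5850 − (5.6757) = -6.2607; log[Au⁺] = -6.2607 / 3 = -2.0869; [Au⁺] = 10^(-2.0869) ≈ 0.0082 M.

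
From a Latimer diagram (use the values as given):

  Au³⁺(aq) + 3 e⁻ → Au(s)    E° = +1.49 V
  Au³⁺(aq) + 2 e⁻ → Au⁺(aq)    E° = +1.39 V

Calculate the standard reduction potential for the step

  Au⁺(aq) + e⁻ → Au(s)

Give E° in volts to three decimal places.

Sequential free energies add, so n₃E°₃ = n₁E°₁ + n₂E°₂.
With n₃ = 3, and the known step contributing 2×(+1.39) V, the unknown satisfies 1·E° = 3×(+1.49) − 2×(+1.39) = +1.690.
E° = +1.690 / 1 = +1.690 V.

+1.690 V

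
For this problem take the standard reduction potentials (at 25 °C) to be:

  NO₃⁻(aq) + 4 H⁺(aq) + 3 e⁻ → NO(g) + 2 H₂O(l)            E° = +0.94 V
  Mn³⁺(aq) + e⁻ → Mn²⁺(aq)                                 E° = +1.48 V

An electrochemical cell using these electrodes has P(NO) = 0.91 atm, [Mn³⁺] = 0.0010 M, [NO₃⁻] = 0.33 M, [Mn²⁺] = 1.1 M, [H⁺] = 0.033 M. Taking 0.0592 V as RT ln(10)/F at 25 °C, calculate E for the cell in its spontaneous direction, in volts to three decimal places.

+0.486 V

Mn³⁺/Mn²⁺ is the cathode (higher E°), NO₃⁻/NO the anode: E°cell = +1.48 − (+0.94) = +0.54 V, n = 3.
Overall: 3 Mn³⁺(aq) + NO(g) + 2 H₂O(l) → 3 Mn²⁺(aq) + NO₃⁻(aq) + 4 H⁺(aq)
Q = [Mn²⁺]^3·[NO₃⁻]·[H⁺]^4 / ([Mn³⁺]^3·P(NO)); log Q = 2.758.
E = E° − (0.0592/n) log Q = +0.54 − (0.0592/3)(2.758) = +0.486 V.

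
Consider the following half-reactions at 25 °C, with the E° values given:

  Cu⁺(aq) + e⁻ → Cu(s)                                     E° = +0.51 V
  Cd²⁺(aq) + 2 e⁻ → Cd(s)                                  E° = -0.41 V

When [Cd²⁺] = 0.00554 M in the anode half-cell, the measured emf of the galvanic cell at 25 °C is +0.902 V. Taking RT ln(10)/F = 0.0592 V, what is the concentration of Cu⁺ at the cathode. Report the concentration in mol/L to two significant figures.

Cu⁺/Cu is the cathode, Cd²⁺/Cd the anode: E°cell = +0.92 V, n = 2.
Overall reaction: 2 Cu⁺(aq) + Cd(s) → 2 Cu(s) + Cd²⁺(aq); Q = [Cd²⁺]^1/[Cu⁺]^2.
From E = E° − (0.0592/n) log Q: log Q = (E° − E)·n/0.0592 = (+0.92 − (+0.902))·2/0.0592 = 0.6081.
So 2·log[Cu⁺] = 1·log(0.00554) − log Q = -2.2565 − (0.6081) = -2.8646; log[Cu⁺] = -2.8646 / 2 = -1.4323; [Cu⁺] = 10^(-1.4323) ≈ 0.037 M.

0.037 M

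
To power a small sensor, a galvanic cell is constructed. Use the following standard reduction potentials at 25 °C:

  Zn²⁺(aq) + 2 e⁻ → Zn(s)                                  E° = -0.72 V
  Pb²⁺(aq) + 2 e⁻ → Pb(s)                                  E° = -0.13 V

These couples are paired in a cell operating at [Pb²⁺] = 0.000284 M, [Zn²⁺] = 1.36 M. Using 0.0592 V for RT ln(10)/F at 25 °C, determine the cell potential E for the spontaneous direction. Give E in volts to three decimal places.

+0.481 V

Pb²⁺/Pb is the cathode (higher E°), Zn²⁺/Zn the anode: E°cell = -0.13 − (-0.72) = +0.59 V, n = 2.
Overall: Pb²⁺(aq) + Zn(s) → Pb(s) + Zn²⁺(aq)
Q = [Zn²⁺] / ([Pb²⁺]); log Q = 3.680.
E = E° − (0.0592/n) log Q = +0.59 − (0.0592/2)(3.680) = +0.481 V.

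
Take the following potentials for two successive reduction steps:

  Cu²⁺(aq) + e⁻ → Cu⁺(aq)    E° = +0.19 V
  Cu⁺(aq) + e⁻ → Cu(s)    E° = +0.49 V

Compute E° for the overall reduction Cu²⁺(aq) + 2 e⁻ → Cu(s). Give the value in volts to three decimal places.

+0.340 V

Since ΔG° = −nFE° is additive over sequential reductions, n₃E°₃ = n₁E°₁ + n₂E°₂.
E°₃ = (1×+0.19 + 1×+0.49) / 2 = (+0.680) / 2 = +0.340 V.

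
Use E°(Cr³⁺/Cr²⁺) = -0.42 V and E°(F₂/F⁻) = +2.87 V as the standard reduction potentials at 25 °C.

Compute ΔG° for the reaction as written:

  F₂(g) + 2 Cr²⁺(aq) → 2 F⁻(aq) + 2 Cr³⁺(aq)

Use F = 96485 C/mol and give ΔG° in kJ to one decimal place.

As written, F₂/F⁻ is reduced (cathode) and Cr³⁺/Cr²⁺ is oxidised (anode), so E°cell = (+2.87) − (-0.42) = +3.29 V.
Balancing electrons gives n = 2.
ΔG° = −nFE° = −(2)(96485)(+3.29) = -634,871 J = -634.9 kJ.

-634.9 kJ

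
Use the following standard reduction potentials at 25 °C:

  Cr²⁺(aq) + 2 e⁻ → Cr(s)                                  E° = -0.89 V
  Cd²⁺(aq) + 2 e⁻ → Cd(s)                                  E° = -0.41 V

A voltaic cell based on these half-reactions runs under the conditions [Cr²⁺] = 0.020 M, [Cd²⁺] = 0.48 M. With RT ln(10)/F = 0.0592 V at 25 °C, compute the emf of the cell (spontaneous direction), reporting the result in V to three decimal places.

Cd²⁺/Cd is the cathode (higher E°), Cr²⁺/Cr the anode: E°cell = -0.41 − (-0.89) = +0.48 V, n = 2.
Overall: Cd²⁺(aq) + Cr(s) → Cd(s) + Cr²⁺(aq)
Q = [Cr²⁺] / ([Cd²⁺]); log Q = -1.380.
E = E° − (0.0592/n) log Q = +0.48 − (0.0592/2)(-1.380) = +0.521 V.

+0.521 V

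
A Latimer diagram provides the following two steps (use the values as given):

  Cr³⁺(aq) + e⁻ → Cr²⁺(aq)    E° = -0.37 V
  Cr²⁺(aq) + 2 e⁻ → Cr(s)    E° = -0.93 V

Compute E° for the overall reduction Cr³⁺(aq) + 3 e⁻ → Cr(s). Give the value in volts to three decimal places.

-0.743 V

Since ΔG° = −nFE° is additive over sequential reductions, n₃E°₃ = n₁E°₁ + n₂E°₂.
E°₃ = (1×-0.37 + 2×-0.93) / 3 = (-2.230) / 3 = -0.743 V.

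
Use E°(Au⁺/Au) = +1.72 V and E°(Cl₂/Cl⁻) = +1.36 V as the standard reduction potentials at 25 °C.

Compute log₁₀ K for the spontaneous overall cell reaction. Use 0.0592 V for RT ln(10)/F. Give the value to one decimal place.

Cathode: Au⁺/Au; anode: Cl₂/Cl⁻. E°cell = +0.36 V, n = 2.
log K = nE°cell / 0.0592 = (2)(+0.36) / 0.0592 = 12.2.

12.2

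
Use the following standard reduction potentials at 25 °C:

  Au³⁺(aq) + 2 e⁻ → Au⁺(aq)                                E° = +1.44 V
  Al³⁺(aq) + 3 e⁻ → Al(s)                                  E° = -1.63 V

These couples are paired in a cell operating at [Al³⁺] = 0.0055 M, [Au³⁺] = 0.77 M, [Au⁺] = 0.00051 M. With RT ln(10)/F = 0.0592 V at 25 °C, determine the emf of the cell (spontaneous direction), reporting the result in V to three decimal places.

Au³⁺/Au⁺ is the cathode (higher E°), Al³⁺/Al the anode: E°cell = +1.44 − (-1.63) = +3.07 V, n = 6.
Overall: 3 Au³⁺(aq) + 2 Al(s) → 3 Au⁺(aq) + 2 Al³⁺(aq)
Q = [Au⁺]^3·[Al³⁺]^2 / ([Au³⁺]^3); log Q = -14.056.
E = E° − (0.0592/n) log Q = +3.07 − (0.0592/6)(-14.056) = +3.209 V.

+3.209 V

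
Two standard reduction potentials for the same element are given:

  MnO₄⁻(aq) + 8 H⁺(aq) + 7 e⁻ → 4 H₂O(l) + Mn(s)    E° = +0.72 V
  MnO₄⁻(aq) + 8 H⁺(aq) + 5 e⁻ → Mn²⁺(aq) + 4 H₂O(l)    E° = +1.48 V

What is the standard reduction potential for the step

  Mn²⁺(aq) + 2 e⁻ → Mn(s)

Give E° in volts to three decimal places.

-1.180 V

Sequential free energies add, so n₃E°₃ = n₁E°₁ + n₂E°₂.
With n₃ = 7, and the known step contributing 5×(+1.48) V, the unknown satisfies 2·E° = 7×(+0.72) − 5×(+1.48) = -2.360.
E° = -2.360 / 2 = -1.180 V.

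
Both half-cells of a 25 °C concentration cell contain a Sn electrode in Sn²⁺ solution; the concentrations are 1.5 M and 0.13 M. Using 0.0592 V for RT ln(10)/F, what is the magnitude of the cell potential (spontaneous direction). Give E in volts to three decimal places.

For a concentration cell E°cell = 0. The 1.5 M side is the cathode (reduction is favoured where [Sn²⁺] is higher).
With n = 2, E = −(0.0592/2) log([Sn²⁺]ₐₙ/[Sn²⁺]꜀ₐₜ) = −(0.0592/2) log(0.13/1.5) = −(0.0592/2)(-1.062) = +0.031 V.

+0.031 V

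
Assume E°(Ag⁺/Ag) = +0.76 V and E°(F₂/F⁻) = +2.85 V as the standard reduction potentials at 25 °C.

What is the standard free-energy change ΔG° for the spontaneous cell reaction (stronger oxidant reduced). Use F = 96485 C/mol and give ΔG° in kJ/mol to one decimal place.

F₂/F⁻ (E° = +2.85 V) is the cathode; Ag⁺/Ag (E° = +0.76 V) is the anode, so E°cell = +2.09 V.
Balancing electrons gives n = 2 (lcm of 2 and 1).
ΔG° = −nFE° = −(2)(96485)(+2.09) = -403,307 J = -403.3 kJ/mol.

-403.3 kJ/mol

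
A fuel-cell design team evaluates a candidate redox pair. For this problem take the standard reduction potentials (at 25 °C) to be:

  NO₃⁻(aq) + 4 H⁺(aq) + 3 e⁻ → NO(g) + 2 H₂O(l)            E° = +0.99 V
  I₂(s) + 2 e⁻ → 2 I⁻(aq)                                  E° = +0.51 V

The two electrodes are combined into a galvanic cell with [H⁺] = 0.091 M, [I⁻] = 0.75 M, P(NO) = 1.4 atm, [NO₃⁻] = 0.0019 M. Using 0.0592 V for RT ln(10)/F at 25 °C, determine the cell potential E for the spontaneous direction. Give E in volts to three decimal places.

NO₃⁻/NO is the cathode (higher E°), I₂/I⁻ the anode: E°cell = +0.99 − (+0.51) = +0.48 V, n = 6.
Overall: 2 NO₃⁻(aq) + 8 H⁺(aq) + 6 I⁻(aq) → 2 NO(g) + 4 H₂O(l) + 3 I₂(s)
Q = P(NO)^2 / ([NO₃⁻]^2·[H⁺]^8·[I⁻]^6); log Q = 14.812.
E = E° − (0.0592/n) log Q = +0.48 − (0.0592/6)(14.812) = +0.334 V.

+0.334 V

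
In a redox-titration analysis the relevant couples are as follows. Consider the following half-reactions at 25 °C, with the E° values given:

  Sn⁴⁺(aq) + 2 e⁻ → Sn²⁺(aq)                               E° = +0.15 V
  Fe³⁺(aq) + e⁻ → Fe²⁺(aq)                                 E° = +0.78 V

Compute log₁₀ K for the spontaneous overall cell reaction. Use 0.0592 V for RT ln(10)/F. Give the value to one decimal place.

21.3

Cathode: Fe³⁺/Fe²⁺; anode: Sn⁴⁺/Sn²⁺. E°cell = +0.63 V, n = 2.
log K = nE°cell / 0.0592 = (2)(+0.63) / 0.0592 = 21.3.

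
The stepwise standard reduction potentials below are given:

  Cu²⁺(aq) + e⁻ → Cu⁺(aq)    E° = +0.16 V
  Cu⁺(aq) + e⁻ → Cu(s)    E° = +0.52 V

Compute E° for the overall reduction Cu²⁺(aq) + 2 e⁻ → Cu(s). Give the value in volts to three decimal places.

Standard free energies of sequential steps add: ΔG°₃ = ΔG°₁ + ΔG°₂, so n₃E°₃ = n₁E°₁ + n₂E°₂.
E°₃ = (1×+0.16 + 1×+0.52) / 2 = (+0.680) / 2 = +0.340 V.

+0.340 V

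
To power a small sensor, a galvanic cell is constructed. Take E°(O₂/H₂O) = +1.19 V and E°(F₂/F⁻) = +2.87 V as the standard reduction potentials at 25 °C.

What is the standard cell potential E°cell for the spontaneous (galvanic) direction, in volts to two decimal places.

+1.68 V

The F₂/F⁻ couple has the higher reduction potential, so it is the cathode; O₂/H₂O is oxidised at the anode.
E°cell = E°(cathode) − E°(anode) = (+2.87) − (+1.19) = +1.68 V.
Since E°cell > 0, the reaction is spontaneous under standard conditions.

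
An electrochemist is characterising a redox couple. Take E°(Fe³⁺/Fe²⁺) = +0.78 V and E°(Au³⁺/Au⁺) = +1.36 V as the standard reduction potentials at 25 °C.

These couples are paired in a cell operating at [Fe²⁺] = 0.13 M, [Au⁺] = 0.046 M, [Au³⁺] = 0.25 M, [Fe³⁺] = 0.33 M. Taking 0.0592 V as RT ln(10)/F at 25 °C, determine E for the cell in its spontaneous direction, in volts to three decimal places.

Au³⁺/Au⁺ is the cathode (higher E°), Fe³⁺/Fe²⁺ the anode: E°cell = +1.36 − (+0.78) = +0.58 V, n = 2.
Overall: Au³⁺(aq) + 2 Fe²⁺(aq) → Au⁺(aq) + 2 Fe³⁺(aq)
Q = [Au⁺]·[Fe³⁺]^2 / ([Au³⁺]·[Fe²⁺]^2); log Q = 0.074.
E = E° − (0.0592/n) log Q = +0.58 − (0.0592/2)(0.074) = +0.578 V.

+0.578 V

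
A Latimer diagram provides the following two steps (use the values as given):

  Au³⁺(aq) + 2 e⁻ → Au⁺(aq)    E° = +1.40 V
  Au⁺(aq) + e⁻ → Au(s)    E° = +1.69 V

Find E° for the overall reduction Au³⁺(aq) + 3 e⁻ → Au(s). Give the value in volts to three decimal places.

Adding the free-energy changes (−nFE°) of the two steps gives −n₃FE°₃ = −n₁FE°₁ − n₂FE°₂.
E°₃ = (2×+1.40 + 1×+1.69) / 3 = (+4.490) / 3 = +1.497 V.

+1.497 V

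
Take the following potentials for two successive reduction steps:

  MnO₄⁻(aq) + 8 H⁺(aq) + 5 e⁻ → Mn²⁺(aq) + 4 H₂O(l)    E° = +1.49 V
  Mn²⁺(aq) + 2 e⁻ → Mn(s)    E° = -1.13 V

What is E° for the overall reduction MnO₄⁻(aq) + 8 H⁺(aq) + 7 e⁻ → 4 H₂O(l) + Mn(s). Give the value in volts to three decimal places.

+0.741 V

Since ΔG° = −nFE° is additive over sequential reductions, n₃E°₃ = n₁E°₁ + n₂E°₂.
E°₃ = (5×+1.49 + 2×-1.13) / 7 = (+5.190) / 7 = +0.741 V.
E° values themselves are not directly additive — weighting by electron count is essential.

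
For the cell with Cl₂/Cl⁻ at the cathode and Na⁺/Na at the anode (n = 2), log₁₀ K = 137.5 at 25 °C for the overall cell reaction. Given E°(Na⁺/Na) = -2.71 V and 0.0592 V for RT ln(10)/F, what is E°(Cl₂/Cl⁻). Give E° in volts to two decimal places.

+1.36 V

E°cell = (0.0592/n)·log K = (0.0592/2)(137.5) = +4.070 V.
Since Cl₂/Cl⁻ is the cathode and Na⁺/Na the anode, E°cell = E°(Cl₂/Cl⁻) − E°(Na⁺/Na).
So E°(Cl₂/Cl⁻) = E°cell + E°(Na⁺/Na) = +4.070 + (-2.71) = +1.36 V.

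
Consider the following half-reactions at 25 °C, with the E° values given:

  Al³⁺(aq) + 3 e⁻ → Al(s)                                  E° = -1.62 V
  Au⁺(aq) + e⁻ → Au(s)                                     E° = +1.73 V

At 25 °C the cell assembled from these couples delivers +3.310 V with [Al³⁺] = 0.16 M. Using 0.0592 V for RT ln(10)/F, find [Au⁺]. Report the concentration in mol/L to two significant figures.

0.11 M

Au⁺/Au is the cathode, Al³⁺/Al the anode: E°cell = +3.35 V, n = 3.
Overall reaction: 3 Au⁺(aq) + Al(s) → 3 Au(s) + Al³⁺(aq); Q = [Al³⁺]^1/[Au⁺]^3.
From E = E° − (0.0592/n) log Q: log Q = (E° − E)·n/0.0592 = (+3.35 − (+3.310))·3/0.0592 = 2.0270.
So 3·log[Au⁺] = 1·log(0.16) − log Q = -0.7959 − (2.0270) = -2.8229; log[Au⁺] = -2.8229 / 3 = -0.9410; [Au⁺] = 10^(-0.9410) ≈ 0.11 M.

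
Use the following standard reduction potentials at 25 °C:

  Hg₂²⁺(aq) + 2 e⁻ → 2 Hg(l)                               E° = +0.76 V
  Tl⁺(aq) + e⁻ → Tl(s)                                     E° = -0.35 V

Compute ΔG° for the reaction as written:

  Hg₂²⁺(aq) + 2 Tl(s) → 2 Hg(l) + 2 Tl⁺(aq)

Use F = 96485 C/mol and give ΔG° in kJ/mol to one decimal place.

-214.2 kJ/mol

As written, Hg₂²⁺/Hg is reduced (cathode) and Tl⁺/Tl is oxidised (anode), so E°cell = (+0.76) − (-0.35) = +1.11 V.
Balancing electrons gives n = 2.
ΔG° = −nFE° = −(2)(96485)(+1.11) = -214,197 J = -214.2 kJ/mol.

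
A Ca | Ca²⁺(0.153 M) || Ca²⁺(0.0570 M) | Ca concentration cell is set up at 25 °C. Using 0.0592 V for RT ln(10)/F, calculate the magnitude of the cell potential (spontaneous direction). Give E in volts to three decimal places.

+0.013 V

For a concentration cell E°cell = 0. The 0.153 M side is the cathode (reduction is favoured where [Ca²⁺] is higher).
With n = 2, E = −(0.0592/2) log([Ca²⁺]ₐₙ/[Ca²⁺]꜀ₐₜ) = −(0.0592/2) log(0.057/0.153) = −(0.0592/2)(-0.429) = +0.013 V.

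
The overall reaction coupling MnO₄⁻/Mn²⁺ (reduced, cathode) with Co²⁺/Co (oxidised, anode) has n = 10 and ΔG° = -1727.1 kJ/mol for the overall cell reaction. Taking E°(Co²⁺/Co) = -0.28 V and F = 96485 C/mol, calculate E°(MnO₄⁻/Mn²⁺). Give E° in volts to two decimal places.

+1.51 V

E°cell = −ΔG°/(nF) = −(-1727.1×10³)/((10)(96485)) = +1.790 V.
Since MnO₄⁻/Mn²⁺ is the cathode and Co²⁺/Co the anode, E°cell = E°(MnO₄⁻/Mn²⁺) − E°(Co²⁺/Co).
So E°(MnO₄⁻/Mn²⁺) = E°cell + E°(Co²⁺/Co) = +1.790 + (-0.28) = +1.51 V.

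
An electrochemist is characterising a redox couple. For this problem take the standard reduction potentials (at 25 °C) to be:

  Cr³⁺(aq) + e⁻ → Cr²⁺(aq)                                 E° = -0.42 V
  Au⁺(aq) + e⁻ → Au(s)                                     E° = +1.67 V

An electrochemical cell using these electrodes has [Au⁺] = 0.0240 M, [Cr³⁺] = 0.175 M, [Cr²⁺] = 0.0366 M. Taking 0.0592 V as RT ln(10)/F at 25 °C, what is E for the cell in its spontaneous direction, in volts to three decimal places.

Au⁺/Au is the cathode (higher E°), Cr³⁺/Cr²⁺ the anode: E°cell = +1.67 − (-0.42) = +2.09 V, n = 1.
Overall: Au⁺(aq) + Cr²⁺(aq) → Au(s) + Cr³⁺(aq)
Q = [Cr³⁺] / ([Au⁺]·[Cr²⁺]); log Q = 2.299.
E = E° − (0.0592/n) log Q = +2.09 − (0.0592/1)(2.299) = +1.954 V.

+1.954 V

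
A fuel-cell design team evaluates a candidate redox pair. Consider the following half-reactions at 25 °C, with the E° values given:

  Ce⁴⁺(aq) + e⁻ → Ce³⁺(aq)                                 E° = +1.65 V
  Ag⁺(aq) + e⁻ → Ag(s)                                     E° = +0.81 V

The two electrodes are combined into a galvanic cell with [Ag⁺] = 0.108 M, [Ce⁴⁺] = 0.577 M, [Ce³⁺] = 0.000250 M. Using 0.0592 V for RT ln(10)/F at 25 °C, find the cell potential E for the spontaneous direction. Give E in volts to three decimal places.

Ce⁴⁺/Ce³⁺ is the cathode (higher E°), Ag⁺/Ag the anode: E°cell = +1.65 − (+0.81) = +0.84 V, n = 1.
Overall: Ce⁴⁺(aq) + Ag(s) → Ce³⁺(aq) + Ag⁺(aq)
Q = [Ce³⁺]·[Ag⁺] / ([Ce⁴⁺]); log Q = -4.330.
E = E° − (0.0592/n) log Q = +0.84 − (0.0592/1)(-4.330) = +1.096 V.

+1.096 V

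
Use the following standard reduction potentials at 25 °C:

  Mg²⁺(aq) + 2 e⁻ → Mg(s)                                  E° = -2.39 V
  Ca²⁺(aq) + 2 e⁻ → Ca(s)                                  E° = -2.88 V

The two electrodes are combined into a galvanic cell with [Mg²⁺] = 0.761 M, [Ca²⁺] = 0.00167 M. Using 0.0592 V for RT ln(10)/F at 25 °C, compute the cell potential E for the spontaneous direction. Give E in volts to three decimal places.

Mg²⁺/Mg is the cathode (higher E°), Ca²⁺/Ca the anode: E°cell = -2.39 − (-2.88) = +0.49 V, n = 2.
Overall: Mg²⁺(aq) + Ca(s) → Mg(s) + Ca²⁺(aq)
Q = [Ca²⁺] / ([Mg²⁺]); log Q = -2.659.
E = E° − (0.0592/n) log Q = +0.49 − (0.0592/2)(-2.659) = +0.569 V.

+0.569 V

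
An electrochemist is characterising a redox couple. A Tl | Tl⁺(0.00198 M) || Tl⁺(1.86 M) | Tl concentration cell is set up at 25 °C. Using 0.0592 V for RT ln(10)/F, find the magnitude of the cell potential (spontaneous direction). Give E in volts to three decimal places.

+0.176 V

For a concentration cell E°cell = 0. The 1.86 M side is the cathode (reduction is favoured where [Tl⁺] is higher).
With n = 1, E = −(0.0592/1) log([Tl⁺]ₐₙ/[Tl⁺]꜀ₐₜ) = −(0.0592/1) log(0.00198/1.86) = −(0.0592/1)(-2.973) = +0.176 V.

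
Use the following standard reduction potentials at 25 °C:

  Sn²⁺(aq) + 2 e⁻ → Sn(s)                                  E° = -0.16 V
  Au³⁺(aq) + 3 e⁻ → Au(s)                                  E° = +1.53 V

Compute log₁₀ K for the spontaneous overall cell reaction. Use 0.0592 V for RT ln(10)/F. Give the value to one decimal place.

Cathode: Au³⁺/Au; anode: Sn²⁺/Sn. E°cell = +1.69 V, n = 6.
log K = nE°cell / 0.0592 = (6)(+1.69) / 0.0592 = 171.3.

171.3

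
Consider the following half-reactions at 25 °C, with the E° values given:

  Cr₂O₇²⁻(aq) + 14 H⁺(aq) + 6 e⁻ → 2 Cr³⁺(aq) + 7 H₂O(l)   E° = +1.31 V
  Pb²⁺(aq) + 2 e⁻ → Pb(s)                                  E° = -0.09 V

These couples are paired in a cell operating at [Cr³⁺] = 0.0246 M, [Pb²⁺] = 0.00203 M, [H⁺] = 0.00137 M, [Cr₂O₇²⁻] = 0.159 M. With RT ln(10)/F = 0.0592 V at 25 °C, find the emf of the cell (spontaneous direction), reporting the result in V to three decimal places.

Cr₂O₇²⁻/Cr³⁺ is the cathode (higher E°), Pb²⁺/Pb the anode: E°cell = +1.31 − (-0.09) = +1.40 V, n = 6.
Overall: Cr₂O₇²⁻(aq) + 14 H⁺(aq) + 3 Pb(s) → 2 Cr³⁺(aq) + 7 H₂O(l) + 3 Pb²⁺(aq)
Q = [Cr³⁺]^2·[Pb²⁺]^3 / ([Cr₂O₇²⁻]·[H⁺]^14); log Q = 29.589.
E = E° − (0.0592/n) log Q = +1.40 − (0.0592/6)(29.589) = +1.108 V.

+1.108 V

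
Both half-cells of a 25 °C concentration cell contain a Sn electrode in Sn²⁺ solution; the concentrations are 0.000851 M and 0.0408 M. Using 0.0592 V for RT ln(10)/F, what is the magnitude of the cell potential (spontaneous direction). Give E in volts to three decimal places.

For a concentration cell E°cell = 0. The 0.0408 M side is the cathode (reduction is favoured where [Sn²⁺] is higher).
With n = 2, E = −(0.0592/2) log([Sn²⁺]ₐₙ/[Sn²⁺]꜀ₐₜ) = −(0.0592/2) log(0.000851/0.0408) = −(0.0592/2)(-1.681) = +0.050 V.

+0.050 V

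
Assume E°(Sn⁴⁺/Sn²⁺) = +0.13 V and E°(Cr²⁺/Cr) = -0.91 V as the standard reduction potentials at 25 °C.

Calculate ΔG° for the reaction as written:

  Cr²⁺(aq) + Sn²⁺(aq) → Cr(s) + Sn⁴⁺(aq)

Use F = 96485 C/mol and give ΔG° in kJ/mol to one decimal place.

+200.7 kJ/mol

As written, Cr²⁺/Cr is reduced (cathode) and Sn⁴⁺/Sn²⁺ is oxidised (anode), so E°cell = (-0.91) − (+0.13) = -1.04 V.
Balancing electrons gives n = 2.
ΔG° = −nFE° = −(2)(96485)(-1.04) = 200,689 J = +200.7 kJ/mol.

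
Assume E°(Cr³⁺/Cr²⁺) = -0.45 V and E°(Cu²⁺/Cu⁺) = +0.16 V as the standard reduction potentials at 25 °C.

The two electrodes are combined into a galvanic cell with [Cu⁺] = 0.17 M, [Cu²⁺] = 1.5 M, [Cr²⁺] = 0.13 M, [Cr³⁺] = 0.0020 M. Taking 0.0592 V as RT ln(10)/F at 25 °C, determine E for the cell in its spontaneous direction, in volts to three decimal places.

Cu²⁺/Cu⁺ is the cathode (higher E°), Cr³⁺/Cr²⁺ the anode: E°cell = +0.16 − (-0.45) = +0.61 V, n = 1.
Overall: Cu²⁺(aq) + Cr²⁺(aq) → Cu⁺(aq) + Cr³⁺(aq)
Q = [Cu⁺]·[Cr³⁺] / ([Cu²⁺]·[Cr²⁺]); log Q = -2.759.
E = E° − (0.0592/n) log Q = +0.61 − (0.0592/1)(-2.759) = +0.773 V.

+0.773 V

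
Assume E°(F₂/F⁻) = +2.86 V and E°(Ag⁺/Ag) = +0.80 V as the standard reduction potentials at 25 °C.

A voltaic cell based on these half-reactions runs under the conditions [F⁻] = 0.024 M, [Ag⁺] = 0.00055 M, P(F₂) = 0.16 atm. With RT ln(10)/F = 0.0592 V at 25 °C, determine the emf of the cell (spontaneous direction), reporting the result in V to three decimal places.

F₂/F⁻ is the cathode (higher E°), Ag⁺/Ag the anode: E°cell = +2.86 − (+0.80) = +2.06 V, n = 2.
Overall: F₂(g) + 2 Ag(s) → 2 F⁻(aq) + 2 Ag⁺(aq)
Q = [F⁻]^2·[Ag⁺]^2 / (P(F₂)); log Q = -8.963.
E = E° − (0.0592/n) log Q = +2.06 − (0.0592/2)(-8.963) = +2.325 V.

+2.325 V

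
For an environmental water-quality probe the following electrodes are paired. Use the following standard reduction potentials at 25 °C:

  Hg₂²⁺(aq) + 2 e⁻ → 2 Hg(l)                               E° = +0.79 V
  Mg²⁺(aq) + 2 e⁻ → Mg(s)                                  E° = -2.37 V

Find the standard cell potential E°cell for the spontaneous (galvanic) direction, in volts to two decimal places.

The Hg₂²⁺/Hg couple has the higher reduction potential, so it is the cathode; Mg²⁺/Mg is oxidised at the anode.
E°cell = E°(cathode) − E°(anode) = (+0.79) − (-2.37) = +3.16 V.
Since E°cell > 0, the reaction is spontaneous under standard conditions.

+3.16 V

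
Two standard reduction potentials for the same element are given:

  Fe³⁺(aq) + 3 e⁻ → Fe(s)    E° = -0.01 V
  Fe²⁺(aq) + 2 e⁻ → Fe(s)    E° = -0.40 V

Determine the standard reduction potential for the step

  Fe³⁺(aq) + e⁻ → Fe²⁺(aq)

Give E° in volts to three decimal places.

Sequential free energies add, so n₃E°₃ = n₁E°₁ + n₂E°₂.
With n₃ = 3, and the known step contributing 2×(-0.40) V, the unknown satisfies 1·E° = 3×(-0.01) − 2×(-0.40) = +0.770.
E° = +0.770 / 1 = +0.770 V.

+0.770 V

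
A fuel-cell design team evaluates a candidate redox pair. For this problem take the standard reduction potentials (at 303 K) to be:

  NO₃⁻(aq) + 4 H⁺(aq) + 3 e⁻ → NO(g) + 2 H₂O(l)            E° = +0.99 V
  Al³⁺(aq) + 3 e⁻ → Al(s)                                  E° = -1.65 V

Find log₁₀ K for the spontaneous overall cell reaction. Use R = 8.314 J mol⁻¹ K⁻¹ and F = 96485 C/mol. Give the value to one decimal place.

131.7

Cathode: NO₃⁻/NO; anode: Al³⁺/Al. E°cell = (+0.99) − (-1.65) = +2.64 V, with n = 3.
ΔG° = −nFE° = −RT ln K, so ln K = nFE°/(RT) = (3)(96485)(+2.64) / ((8.314)(303)) = 303.342.
log₁₀ K = 303.342 / ln 10 = 131.7.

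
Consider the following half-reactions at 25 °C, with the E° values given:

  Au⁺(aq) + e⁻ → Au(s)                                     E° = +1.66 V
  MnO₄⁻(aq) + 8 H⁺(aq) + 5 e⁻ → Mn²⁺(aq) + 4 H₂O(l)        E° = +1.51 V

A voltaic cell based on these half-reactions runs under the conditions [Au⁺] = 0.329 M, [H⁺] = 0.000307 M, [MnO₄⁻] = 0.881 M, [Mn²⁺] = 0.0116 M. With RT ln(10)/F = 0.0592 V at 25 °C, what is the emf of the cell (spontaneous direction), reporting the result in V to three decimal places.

Au⁺/Au is the cathode (higher E°), MnO₄⁻/Mn²⁺ the anode: E°cell = +1.66 − (+1.51) = +0.15 V, n = 5.
Overall: 5 Au⁺(aq) + Mn²⁺(aq) + 4 H₂O(l) → 5 Au(s) + MnO₄⁻(aq) + 8 H⁺(aq)
Q = [MnO₄⁻]·[H⁺]^8 / ([Au⁺]^5·[Mn²⁺]); log Q = -23.808.
E = E° − (0.0592/n) log Q = +0.15 − (0.0592/5)(-23.808) = +0.432 V.

+0.432 V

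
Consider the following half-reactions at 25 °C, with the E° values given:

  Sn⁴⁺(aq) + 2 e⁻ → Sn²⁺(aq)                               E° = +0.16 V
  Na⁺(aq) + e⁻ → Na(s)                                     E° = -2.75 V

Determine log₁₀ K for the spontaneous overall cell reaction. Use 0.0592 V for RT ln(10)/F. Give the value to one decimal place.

Cathode: Sn⁴⁺/Sn²⁺; anode: Na⁺/Na. E°cell = +2.91 V, n = 2.
log K = nE°cell / 0.0592 = (2)(+2.91) / 0.0592 = 98.3.

98.3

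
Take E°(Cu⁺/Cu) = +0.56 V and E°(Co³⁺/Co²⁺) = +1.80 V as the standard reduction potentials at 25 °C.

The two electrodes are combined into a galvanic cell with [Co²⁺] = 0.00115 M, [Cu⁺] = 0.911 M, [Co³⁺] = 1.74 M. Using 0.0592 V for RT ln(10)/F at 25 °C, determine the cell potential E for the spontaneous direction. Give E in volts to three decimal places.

Co³⁺/Co²⁺ is the cathode (higher E°), Cu⁺/Cu the anode: E°cell = +1.80 − (+0.56) = +1.24 V, n = 1.
Overall: Co³⁺(aq) + Cu(s) → Co²⁺(aq) + Cu⁺(aq)
Q = [Co²⁺]·[Cu⁺] / ([Co³⁺]); log Q = -3.220.
E = E° − (0.0592/n) log Q = +1.24 − (0.0592/1)(-3.220) = +1.431 V.

+1.431 V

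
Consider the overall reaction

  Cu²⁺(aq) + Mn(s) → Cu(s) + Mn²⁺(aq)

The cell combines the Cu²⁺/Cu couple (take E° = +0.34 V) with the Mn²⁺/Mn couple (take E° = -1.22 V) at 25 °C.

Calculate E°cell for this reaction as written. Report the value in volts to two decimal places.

+1.56 V

The Cu²⁺/Cu couple has the higher reduction potential, so it is the cathode; Mn²⁺/Mn is oxidised at the anode.
E°cell = E°(cathode) − E°(anode) = (+0.34) − (-1.22) = +1.56 V.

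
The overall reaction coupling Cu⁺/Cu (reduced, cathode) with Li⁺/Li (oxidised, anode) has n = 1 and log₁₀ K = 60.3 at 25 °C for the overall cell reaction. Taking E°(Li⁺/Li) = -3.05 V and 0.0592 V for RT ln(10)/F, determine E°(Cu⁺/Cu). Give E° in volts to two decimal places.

E°cell = (0.0592/n)·log K = (0.0592/1)(60.3) = +3.570 V.
Since Cu⁺/Cu is the cathode and Li⁺/Li the anode, E°cell = E°(Cu⁺/Cu) − E°(Li⁺/Li).
So E°(Cu⁺/Cu) = E°cell + E°(Li⁺/Li) = +3.570 + (-3.05) = +0.52 V.

+0.52 V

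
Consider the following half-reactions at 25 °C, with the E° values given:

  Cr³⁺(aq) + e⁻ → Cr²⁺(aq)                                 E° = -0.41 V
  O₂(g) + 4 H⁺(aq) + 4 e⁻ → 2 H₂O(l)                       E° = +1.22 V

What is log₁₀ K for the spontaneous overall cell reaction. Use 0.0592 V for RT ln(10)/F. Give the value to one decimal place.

Cathode: O₂/H₂O; anode: Cr³⁺/Cr²⁺. E°cell = +1.63 V, n = 4.
log K = nE°cell / 0.0592 = (4)(+1.63) / 0.0592 = 110.1.

110.1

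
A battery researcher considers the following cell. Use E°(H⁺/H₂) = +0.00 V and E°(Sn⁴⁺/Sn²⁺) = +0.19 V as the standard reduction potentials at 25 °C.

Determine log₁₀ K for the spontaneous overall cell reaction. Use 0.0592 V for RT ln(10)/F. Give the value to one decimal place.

6.4

Cathode: Sn⁴⁺/Sn²⁺; anode: H⁺/H₂. E°cell = +0.19 V, n = 2.
log K = nE°cell / 0.0592 = (2)(+0.19) / 0.0592 = 6.4.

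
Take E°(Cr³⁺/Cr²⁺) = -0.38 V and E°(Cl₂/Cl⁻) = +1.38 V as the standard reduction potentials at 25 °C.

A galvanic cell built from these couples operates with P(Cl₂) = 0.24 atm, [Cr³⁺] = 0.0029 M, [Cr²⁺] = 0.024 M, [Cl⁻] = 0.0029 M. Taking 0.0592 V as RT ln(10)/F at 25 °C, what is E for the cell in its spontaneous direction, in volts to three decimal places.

+1.946 V

Cl₂/Cl⁻ is the cathode (higher E°), Cr³⁺/Cr²⁺ the anode: E°cell = +1.38 − (-0.38) = +1.76 V, n = 2.
Overall: Cl₂(g) + 2 Cr²⁺(aq) → 2 Cl⁻(aq) + 2 Cr³⁺(aq)
Q = [Cl⁻]^2·[Cr³⁺]^2 / (P(Cl₂)·[Cr²⁺]^2); log Q = -6.291.
E = E° − (0.0592/n) log Q = +1.76 − (0.0592/2)(-6.291) = +1.946 V.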